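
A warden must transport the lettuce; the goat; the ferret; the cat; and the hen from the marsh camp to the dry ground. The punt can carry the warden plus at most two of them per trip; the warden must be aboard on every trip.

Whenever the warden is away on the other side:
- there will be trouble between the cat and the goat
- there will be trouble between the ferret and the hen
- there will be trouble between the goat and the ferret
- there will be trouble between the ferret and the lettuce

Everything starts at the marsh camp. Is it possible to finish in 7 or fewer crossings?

Yes

Yes — this plan uses 5 crossings (≤ 7):
1. Warden goes to the dry ground with the ferret and the goat.
2. Warden goes back to the marsh camp with the ferret.
3. Warden goes to the dry ground with the hen and the lettuce.
4. Warden goes back to the marsh camp alone.
5. Warden goes to the dry ground with the cat and the ferret.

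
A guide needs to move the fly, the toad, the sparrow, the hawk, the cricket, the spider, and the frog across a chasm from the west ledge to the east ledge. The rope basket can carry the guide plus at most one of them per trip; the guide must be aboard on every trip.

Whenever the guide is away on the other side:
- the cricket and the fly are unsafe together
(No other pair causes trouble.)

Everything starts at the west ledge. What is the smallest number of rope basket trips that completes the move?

Counting alone: the guide can take at most 1 across per trip to the east ledge, so moving all 7 needs at least 7 loaded trips out, with a return between consecutive ones — at least 13 crossings.
The plan below uses exactly 13 crossings, so it is optimal:
1. Guide goes to the east ledge with the fly.  [the west ledge: the cricket, the frog, the hawk, the sparrow, the spider, the toad | the east ledge: the fly]
2. Guide goes back to the west ledge alone.  [the west ledge: the cricket, the frog, the hawk, the sparrow, the spider, the toad | the east ledge: the fly]
3. Guide goes to the east ledge with the toad.  [the west ledge: the cricket, the frog, the hawk, the sparrow, the spider | the east ledge: the fly, the toad]
4. Guide goes back to the west ledge alone.  [the west ledge: the cricket, the frog, the hawk, the sparrow, the spider | the east ledge: the fly, the toad]
5. Guide goes to the east ledge with the sparrow.  [the west ledge: the cricket, the frog, the hawk, the spider | the east ledge: the fly, the sparrow, the toad]
6. Guide goes back to the west ledge alone.  [the west ledge: the cricket, the frog, the hawk, the spider | the east ledge: the fly, the sparrow, the toad]
7. Guide goes to the east ledge with the hawk.  [the west ledge: the cricket, the frog, the spider | the east ledge: the fly, the hawk, the sparrow, the toad]
8. Guide goes back to the west ledge alone.  [the west ledge: the cricket, the frog, the spider | the east ledge: the fly, the hawk, the sparrow, the toad]
9. Guide goes to the east ledge with the spider.  [the west ledge: the cricket, the frog | the east ledge: the fly, the hawk, the sparrow, the spider, the toad]
10. Guide goes back to the west ledge alone.  [the west ledge: the cricket, the frog | the east ledge: the fly, the hawk, the sparrow, the spider, the toad]
11. Guide goes to the east ledge with the frog.  [the west ledge: the cricket | the east ledge: the fly, the frog, the hawk, the sparrow, the spider, the toad]
12. Guide goes back to the west ledge alone.  [the west ledge: the cricket | the east ledge: the fly, the frog, the hawk, the sparrow, the spider, the toad]
13. Guide goes to the east ledge with the cricket.  [the west ledge: — | the east ledge: the cricket, the fly, the frog, the hawk, the sparrow, the spider, the toad]

13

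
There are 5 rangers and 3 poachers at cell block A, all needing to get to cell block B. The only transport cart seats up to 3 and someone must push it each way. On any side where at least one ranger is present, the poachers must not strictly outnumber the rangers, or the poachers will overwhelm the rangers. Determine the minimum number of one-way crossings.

Counting alone: each trip to cell block B takes at most 3 across and each return brings at least 1 back, so after t trips out (and t−1 returns) at most 3t − (t−1) of the 8 are across; that first reaches 8 at t = 4, so at least 7 crossings are needed.
The plan below uses exactly 7 crossings, so it is optimal:
1. 2 poachers → cell block B.  (cell block A: 5R 1P; cell block B: 0R 2P)
2. 1 poacher ← cell block A.  (cell block A: 5R 2P; cell block B: 0R 1P)
3. 2 rangers and 1 poacher → cell block B.  (cell block A: 3R 1P; cell block B: 2R 2P)
4. 1 poacher ← cell block A.  (cell block A: 3R 2P; cell block B: 2R 1P)
5. 1 ranger and 2 poachers → cell block B.  (cell block A: 2R 0P; cell block B: 3R 3P)
6. 1 poacher ← cell block A.  (cell block A: 2R 1P; cell block B: 3R 2P)
7. 2 rangers and 1 poacher → cell block B.  (cell block A: 0R 0P; cell block B: 5R 3P)

7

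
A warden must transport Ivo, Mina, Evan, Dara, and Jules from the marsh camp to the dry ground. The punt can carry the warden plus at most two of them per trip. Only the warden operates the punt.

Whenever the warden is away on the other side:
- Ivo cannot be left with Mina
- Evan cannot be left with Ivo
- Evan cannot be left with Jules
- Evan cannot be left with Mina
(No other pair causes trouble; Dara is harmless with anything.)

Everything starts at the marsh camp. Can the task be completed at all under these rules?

1. Warden goes to the dry ground with Evan and Ivo.  [the marsh camp: Dara, Jules, Mina | the dry ground: Evan, Ivo]
2. Warden goes back to the marsh camp with Ivo.  [the marsh camp: Dara, Ivo, Jules, Mina | the dry ground: Evan]
3. Warden goes to the dry ground with Dara and Ivo.  [the marsh camp: Jules, Mina | the dry ground: Dara, Evan, Ivo]
4. Warden goes back to the marsh camp with Ivo.  [the marsh camp: Ivo, Jules, Mina | the dry ground: Dara, Evan]
5. Warden goes to the dry ground with Ivo and Jules.  [the marsh camp: Mina | the dry ground: Dara, Evan, Ivo, Jules]
6. Warden goes back to the marsh camp with Evan.  [the marsh camp: Evan, Mina | the dry ground: Dara, Ivo, Jules]
7. Warden goes to the dry ground with Evan and Mina.  [the marsh camp: — | the dry ground: Dara, Evan, Ivo, Jules, Mina]

Yes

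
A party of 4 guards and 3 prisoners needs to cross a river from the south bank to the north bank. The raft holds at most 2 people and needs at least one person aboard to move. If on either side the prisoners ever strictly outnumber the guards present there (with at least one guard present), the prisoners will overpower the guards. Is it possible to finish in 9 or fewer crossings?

Counting alone: each trip to the north bank takes at most 2 across and each return brings at least 1 back, so after t trips out (and t−1 returns) at most 2t − (t−1) of the 7 are across; that first reaches 7 at t = 6, so at least 11 crossings are needed.
Since 9 < 11, 9 crossings cannot be enough. (The shortest complete plan in fact takes 11:)
1. 2 prisoners → the north bank.  (the south bank: 4G 1P; the north bank: 0G 2P)
2. 1 prisoner ← the south bank.  (the south bank: 4G 2P; the north bank: 0G 1P)
3. 2 prisoners → the north bank.  (the south bank: 4G 0P; the north bank: 0G 3P)
4. 1 prisoner ← the south bank.  (the south bank: 4G 1P; the north bank: 0G 2P)
5. 2 guards → the north bank.  (the south bank: 2G 1P; the north bank: 2G 2P)
6. 1 prisoner ← the south bank.  (the south bank: 2G 2P; the north bank: 2G 1P)
7. 1 guard and 1 prisoner → the north bank.  (the south bank: 1G 1P; the north bank: 3G 2P)
8. 1 guard ← the south bank.  (the south bank: 2G 1P; the north bank: 2G 2P)
9. 1 guard and 1 prisoner → the north bank.  (the south bank: 1G 0P; the north bank: 3G 3P)
10. 1 prisoner ← the south bank.  (the south bank: 1G 1P; the north bank: 3G 2P)
11. 1 guard and 1 prisoner → the north bank.  (the south bank: 0G 0P; the north bank: 4G 3P)

No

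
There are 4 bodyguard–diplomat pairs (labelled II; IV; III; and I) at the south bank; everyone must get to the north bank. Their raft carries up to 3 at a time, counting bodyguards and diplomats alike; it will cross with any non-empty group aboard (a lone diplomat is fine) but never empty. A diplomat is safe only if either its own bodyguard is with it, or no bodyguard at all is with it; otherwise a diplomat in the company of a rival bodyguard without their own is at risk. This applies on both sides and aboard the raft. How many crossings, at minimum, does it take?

9

Counting alone: each trip to the north bank takes at most 3 across and each return brings at least 1 back, so after t trips out (and t−1 returns) at most 3t − (t−1) of the 8 are across; that first reaches 8 at t = 4, so at least 7 crossings are needed.
The safety rule pushes this higher. Following every safe sequence of crossings, the most of the 8 that can be at the north bank as the raft arrives there on crossing 7 is 7 — never all 8.
So no plan with fewer than 9 crossings exists, and this one achieves 9:
1. bodyguard II and diplomat II cross → the north bank.
2. bodyguard II crosses ← the south bank.
3. bodyguard II, bodyguard IV, and diplomat IV cross → the north bank.
4. bodyguard II and diplomat II cross ← the south bank.
5. bodyguard I, bodyguard II, and bodyguard III cross → the north bank.
6. diplomat IV crosses ← the south bank.
7. diplomat II and diplomat IV cross → the north bank.
8. diplomat II crosses ← the south bank.
9. diplomat I, diplomat II, and diplomat III cross → the north bank.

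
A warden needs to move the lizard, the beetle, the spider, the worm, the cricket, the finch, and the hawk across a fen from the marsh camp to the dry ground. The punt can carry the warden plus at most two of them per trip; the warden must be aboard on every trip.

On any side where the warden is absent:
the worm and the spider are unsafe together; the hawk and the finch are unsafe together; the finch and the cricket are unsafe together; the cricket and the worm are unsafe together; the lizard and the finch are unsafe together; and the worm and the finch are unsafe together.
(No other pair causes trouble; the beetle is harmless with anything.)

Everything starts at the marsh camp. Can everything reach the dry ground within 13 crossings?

Yes — this plan uses 11 crossings (≤ 13):
1. Warden goes to the dry ground with the finch and the worm.
2. Warden goes back to the marsh camp with the worm.
3. Warden goes to the dry ground with the lizard and the worm.
4. Warden goes back to the marsh camp with the finch.
5. Warden goes to the dry ground with the beetle and the finch.
6. Warden goes back to the marsh camp with the finch.
7. Warden goes to the dry ground with the cricket and the hawk.
8. Warden goes back to the marsh camp with the worm.
9. Warden goes to the dry ground with the spider and the worm.
10. Warden goes back to the marsh camp with the worm.
11. Warden goes to the dry ground with the finch and the worm.

Yes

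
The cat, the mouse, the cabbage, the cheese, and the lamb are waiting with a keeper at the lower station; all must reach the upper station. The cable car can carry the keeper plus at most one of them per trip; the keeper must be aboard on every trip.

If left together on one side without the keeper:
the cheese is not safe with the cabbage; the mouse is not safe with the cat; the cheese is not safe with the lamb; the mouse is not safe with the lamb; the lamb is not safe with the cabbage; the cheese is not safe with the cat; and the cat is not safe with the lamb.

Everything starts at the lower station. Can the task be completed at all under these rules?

Whatever the first load, the items left behind include a forbidden pair without the keeper. No opening move is safe, so no plan exists.

No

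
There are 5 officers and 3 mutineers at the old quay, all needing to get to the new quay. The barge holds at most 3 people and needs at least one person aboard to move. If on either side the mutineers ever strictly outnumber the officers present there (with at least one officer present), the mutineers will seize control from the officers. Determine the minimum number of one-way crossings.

7

Counting alone: each trip to the new quay takes at most 3 across and each return brings at least 1 back, so after t trips out (and t−1 returns) at most 3t − (t−1) of the 8 are across; that first reaches 8 at t = 4, so at least 7 crossings are needed.
The plan below uses exactly 7 crossings, so it is optimal:
1. 2 mutineers → the new quay.  (the old quay: 5O 1M; the new quay: 0O 2M)
2. 1 mutineer ← the old quay.  (the old quay: 5O 2M; the new quay: 0O 1M)
3. 2 officers and 1 mutineer → the new quay.  (the old quay: 3O 1M; the new quay: 2O 2M)
4. 1 mutineer ← the old quay.  (the old quay: 3O 2M; the new quay: 2O 1M)
5. 1 officer and 2 mutineers → the new quay.  (the old quay: 2O 0M; the new quay: 3O 3M)
6. 1 mutineer ← the old quay.  (the old quay: 2O 1M; the new quay: 3O 2M)
7. 2 officers and 1 mutineer → the new quay.  (the old quay: 0O 0M; the new quay: 5O 3M)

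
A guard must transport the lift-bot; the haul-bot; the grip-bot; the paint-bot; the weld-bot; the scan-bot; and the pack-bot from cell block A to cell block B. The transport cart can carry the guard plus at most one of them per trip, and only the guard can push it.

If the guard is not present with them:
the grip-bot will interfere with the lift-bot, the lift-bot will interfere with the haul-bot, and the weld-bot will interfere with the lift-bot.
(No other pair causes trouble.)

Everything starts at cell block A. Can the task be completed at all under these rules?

Following every safe sequence of crossings from the start, the most of the 7 that can be at cell block B as the transport cart arrives there on crossings 1, 3, 5, 7, 9 is 1, 2, 3, 4, 5 respectively; the best ever achieved is 5 of 7.
From crossing 11 on, no configuration arises that was not already reachable earlier: only 72 distinct safe configurations (who is on which side, and where the transport cart is) can ever be reached, none of them has everyone across, and every continuation just revisits them. So no valid plan exists.

No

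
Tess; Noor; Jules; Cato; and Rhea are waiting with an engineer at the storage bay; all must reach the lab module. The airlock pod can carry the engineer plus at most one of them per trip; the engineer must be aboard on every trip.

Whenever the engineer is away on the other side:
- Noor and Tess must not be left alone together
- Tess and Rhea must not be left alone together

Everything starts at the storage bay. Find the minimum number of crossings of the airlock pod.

Counting alone: the engineer can take at most 1 across per trip to the lab module, so moving all 5 needs at least 5 loaded trips out, with a return between consecutive ones — at least 9 crossings.
The safety rule pushes this higher. Following every safe sequence of crossings, the most of the 5 that can be at the lab module as the airlock pod arrives there on crossing 9 is 4 — never all 5.
So no plan with fewer than 11 crossings exists, and this one achieves 11:
1. Engineer goes to the lab module with Tess.
2. Engineer goes back to the storage bay alone.
3. Engineer goes to the lab module with Noor.
4. Engineer goes back to the storage bay with Tess.
5. Engineer goes to the lab module with Rhea.
6. Engineer goes back to the storage bay alone.
7. Engineer goes to the lab module with Jules.
8. Engineer goes back to the storage bay alone.
9. Engineer goes to the lab module with Cato.
10. Engineer goes back to the storage bay alone.
11. Engineer goes to the lab module with Tess.

11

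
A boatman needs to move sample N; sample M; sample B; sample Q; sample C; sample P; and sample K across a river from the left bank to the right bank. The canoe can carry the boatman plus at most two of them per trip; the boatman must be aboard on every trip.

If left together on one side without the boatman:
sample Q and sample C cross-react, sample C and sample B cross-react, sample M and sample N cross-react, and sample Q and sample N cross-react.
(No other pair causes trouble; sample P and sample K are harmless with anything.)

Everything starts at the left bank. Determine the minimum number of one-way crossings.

9

Counting alone: the boatman can take at most 2 across per trip to the right bank, so moving all 7 needs at least 4 loaded trips out, with a return between consecutive ones — at least 7 crossings.
The safety rule pushes this higher. Following every safe sequence of crossings, the most of the 7 that can be at the right bank as the canoe arrives there on crossing 7 is 6 — never all 7.
So no plan with fewer than 9 crossings exists, and this one achieves 9:
1. Boatman goes to the right bank with sample C and sample N.  [the left bank: sample B, sample K, sample M, sample P, sample Q | the right bank: sample C, sample N]
2. Boatman goes back to the left bank alone.  [the left bank: sample B, sample K, sample M, sample P, sample Q | the right bank: sample C, sample N]
3. Boatman goes to the right bank with sample M.  [the left bank: sample B, sample K, sample P, sample Q | the right bank: sample C, sample M, sample N]
4. Boatman goes back to the left bank with sample N.  [the left bank: sample B, sample K, sample N, sample P, sample Q | the right bank: sample C, sample M]
5. Boatman goes to the right bank with sample B and sample Q.  [the left bank: sample K, sample N, sample P | the right bank: sample B, sample C, sample M, sample Q]
6. Boatman goes back to the left bank with sample C.  [the left bank: sample C, sample K, sample N, sample P | the right bank: sample B, sample M, sample Q]
7. Boatman goes to the right bank with sample K and sample P.  [the left bank: sample C, sample N | the right bank: sample B, sample K, sample M, sample P, sample Q]
8. Boatman goes back to the left bank alone.  [the left bank: sample C, sample N | the right bank: sample B, sample K, sample M, sample P, sample Q]
9. Boatman goes to the right bank with sample C and sample N.  [the left bank: — | the right bank: sample B, sample C, sample K, sample M, sample N, sample P, sample Q]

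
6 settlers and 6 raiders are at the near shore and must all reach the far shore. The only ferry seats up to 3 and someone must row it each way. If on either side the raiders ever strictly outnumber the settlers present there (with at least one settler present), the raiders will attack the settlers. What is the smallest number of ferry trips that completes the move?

impossible

Following every safe sequence of crossings from the start, the most of the 12 that can be at the far shore as the ferry arrives there on crossings 1, 3, 5 is 3, 5, 6 respectively; the best ever achieved is 6 of 12.
From crossing 7 on, no configuration arises that was not already reachable earlier: only 17 distinct safe configurations (who is on which side, and where the ferry is) can ever be reached, none of them has everyone across, and every continuation just revisits them. They are: 0 settlers + 0 raiders across (ferry back at the start); 0 settlers + 1 raider across (ferry there); 0 settlers + 1 raider across (ferry back at the start); 0 settlers + 2 raiders across (ferry there); 0 settlers + 2 raiders across (ferry back at the start); 0 settlers + 3 raiders across (ferry there); 0 settlers + 3 raiders across (ferry back at the start); 0 settlers + 4 raiders across (ferry there); 0 settlers + 4 raiders across (ferry back at the start); 0 settlers + 5 raiders across (ferry there); 0 settlers + 5 raiders across (ferry back at the start); 0 settlers + 6 raiders across (ferry there); 1 settler + 1 raider across (ferry there); 1 settler + 1 raider across (ferry back at the start); 2 settlers + 2 raiders across (ferry there); 2 settlers + 2 raiders across (ferry back at the start); 3 settlers + 3 raiders across (ferry there). So no valid plan exists.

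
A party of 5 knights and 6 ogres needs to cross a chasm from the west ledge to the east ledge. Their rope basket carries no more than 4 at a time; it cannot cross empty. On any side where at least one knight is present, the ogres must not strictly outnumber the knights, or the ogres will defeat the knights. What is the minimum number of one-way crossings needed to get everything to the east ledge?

The ogres already outnumber the knights at the west ledge before anyone moves, so the starting position itself is disallowed.

impossible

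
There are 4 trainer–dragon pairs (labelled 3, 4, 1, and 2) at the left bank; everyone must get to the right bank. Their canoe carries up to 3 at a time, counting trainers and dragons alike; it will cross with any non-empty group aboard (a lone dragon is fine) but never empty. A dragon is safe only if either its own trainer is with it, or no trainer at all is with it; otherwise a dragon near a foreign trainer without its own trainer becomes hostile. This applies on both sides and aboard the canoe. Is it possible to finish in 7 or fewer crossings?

No

Counting alone: each trip to the right bank takes at most 3 across and each return brings at least 1 back, so after t trips out (and t−1 returns) at most 3t − (t−1) of the 8 are across; that first reaches 8 at t = 4, so at least 7 crossings are needed.
The safety rule pushes this higher. Following every safe sequence of crossings, the most of the 8 that can be at the right bank as the canoe arrives there on crossing 7 is 7 — never all 8.
So the move cannot be finished within 7 crossings. (The shortest complete plan takes 9:)
1. dragon 3 and trainer 3 cross → the right bank.
2. trainer 3 crosses ← the left bank.
3. dragon 4, trainer 3, and trainer 4 cross → the right bank.
4. dragon 3 and trainer 3 cross ← the left bank.
5. trainer 1, trainer 2, and trainer 3 cross → the right bank.
6. dragon 4 crosses ← the left bank.
7. dragon 3 and dragon 4 cross → the right bank.
8. dragon 3 crosses ← the left bank.
9. dragon 1, dragon 2, and dragon 3 cross → the right bank.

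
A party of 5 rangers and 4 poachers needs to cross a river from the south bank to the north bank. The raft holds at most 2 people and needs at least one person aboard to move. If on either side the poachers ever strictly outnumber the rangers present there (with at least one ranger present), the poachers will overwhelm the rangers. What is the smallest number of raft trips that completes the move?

Counting alone: each trip to the north bank takes at most 2 across and each return brings at least 1 back, so after t trips out (and t−1 returns) at most 2t − (t−1) of the 9 are across; that first reaches 9 at t = 8, so at least 15 crossings are needed.
The plan below uses exactly 15 crossings, so it is optimal:
1. 2 poachers → the north bank.  (the south bank: 5R 2P; the north bank: 0R 2P)
2. 1 poacher ← the south bank.  (the south bank: 5R 3P; the north bank: 0R 1P)
3. 2 poachers → the north bank.  (the south bank: 5R 1P; the north bank: 0R 3P)
4. 1 poacher ← the south bank.  (the south bank: 5R 2P; the north bank: 0R 2P)
5. 2 rangers → the north bank.  (the south bank: 3R 2P; the north bank: 2R 2P)
6. 1 poacher ← the south bank.  (the south bank: 3R 3P; the north bank: 2R 1P)
7. 1 ranger and 1 poacher → the north bank.  (the south bank: 2R 2P; the north bank: 3R 2P)
8. 1 ranger ← the south bank.  (the south bank: 3R 2P; the north bank: 2R 2P)
9. 1 ranger and 1 poacher → the north bank.  (the south bank: 2R 1P; the north bank: 3R 3P)
10. 1 poacher ← the south bank.  (the south bank: 2R 2P; the north bank: 3R 2P)
11. 1 ranger and 1 poacher → the north bank.  (the south bank: 1R 1P; the north bank: 4R 3P)
12. 1 ranger ← the south bank.  (the south bank: 2R 1P; the north bank: 3R 3P)
13. 1 ranger and 1 poacher → the north bank.  (the south bank: 1R 0P; the north bank: 4R 4P)
14. 1 poacher ← the south bank.  (the south bank: 1R 1P; the north bank: 4R 3P)
15. 1 ranger and 1 poacher → the north bank.  (the south bank: 0R 0P; the north bank: 5R 4P)

15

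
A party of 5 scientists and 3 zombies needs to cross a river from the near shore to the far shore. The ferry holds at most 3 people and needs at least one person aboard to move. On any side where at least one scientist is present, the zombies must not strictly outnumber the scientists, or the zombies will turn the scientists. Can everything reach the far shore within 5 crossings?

Counting alone: each trip to the far shore takes at most 3 across and each return brings at least 1 back, so after t trips out (and t−1 returns) at most 3t − (t−1) of the 8 are across; that first reaches 8 at t = 4, so at least 7 crossings are needed.
Since 5 < 7, 5 crossings cannot be enough. (The shortest complete plan in fact takes 7:)
1. 2 zombies → the far shore.  (the near shore: 5S 1Z; the far shore: 0S 2Z)
2. 1 zombie ← the near shore.  (the near shore: 5S 2Z; the far shore: 0S 1Z)
3. 2 scientists and 1 zombie → the far shore.  (the near shore: 3S 1Z; the far shore: 2S 2Z)
4. 1 zombie ← the near shore.  (the near shore: 3S 2Z; the far shore: 2S 1Z)
5. 1 scientist and 2 zombies → the far shore.  (the near shore: 2S 0Z; the far shore: 3S 3Z)
6. 1 zombie ← the near shore.  (the near shore: 2S 1Z; the far shore: 3S 2Z)
7. 2 scientists and 1 zombie → the far shore.  (the near shore: 0S 0Z; the far shore: 5S 3Z)

No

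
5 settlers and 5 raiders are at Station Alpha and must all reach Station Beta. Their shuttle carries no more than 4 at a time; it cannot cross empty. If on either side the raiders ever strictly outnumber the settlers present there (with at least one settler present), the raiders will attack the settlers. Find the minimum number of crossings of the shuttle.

7

Counting alone: each trip to Station Beta takes at most 4 across and each return brings at least 1 back, so after t trips out (and t−1 returns) at most 4t − (t−1) of the 10 are across; that first reaches 10 at t = 3, so at least 5 crossings are needed.
The safety rule pushes this higher. Following every safe sequence of crossings, the most of the 10 that can be at Station Beta as the shuttle arrives there on crossing 5 is 9 — never all 10.
So no plan with fewer than 7 crossings exists, and this one achieves 7:
1. 2 raiders → Station Beta.  (Station Alpha: 5S 3R; Station Beta: 0S 2R)
2. 1 raider ← Station Alpha.  (Station Alpha: 5S 4R; Station Beta: 0S 1R)
3. 4 raiders → Station Beta.  (Station Alpha: 5S 0R; Station Beta: 0S 5R)
4. 1 raider ← Station Alpha.  (Station Alpha: 5S 1R; Station Beta: 0S 4R)
5. 4 settlers → Station Beta.  (Station Alpha: 1S 1R; Station Beta: 4S 4R)
6. 1 settler and 1 raider ← Station Alpha.  (Station Alpha: 2S 2R; Station Beta: 3S 3R)
7. 2 settlers and 2 raiders → Station Beta.  (Station Alpha: 0S 0R; Station Beta: 5S 5R)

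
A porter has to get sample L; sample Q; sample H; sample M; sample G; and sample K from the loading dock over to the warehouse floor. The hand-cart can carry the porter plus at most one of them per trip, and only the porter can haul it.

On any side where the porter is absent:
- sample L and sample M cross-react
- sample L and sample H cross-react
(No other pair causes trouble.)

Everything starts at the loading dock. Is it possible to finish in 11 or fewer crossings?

Counting alone: the porter can take at most 1 across per trip to the warehouse floor, so moving all 6 needs at least 6 loaded trips out, with a return between consecutive ones — at least 11 crossings.
The safety rule pushes this higher. Following every safe sequence of crossings, the most of the 6 that can be at the warehouse floor as the hand-cart arrives there on crossing 11 is 5 — never all 6.
So the move cannot be finished within 11 crossings. (The shortest complete plan takes 13:)
1. Porter goes to the warehouse floor with sample L.  [the loading dock: sample G, sample H, sample K, sample M, sample Q | the warehouse floor: sample L]
2. Porter goes back to the loading dock alone.  [the loading dock: sample G, sample H, sample K, sample M, sample Q | the warehouse floor: sample L]
3. Porter goes to the warehouse floor with sample Q.  [the loading dock: sample G, sample H, sample K, sample M | the warehouse floor: sample L, sample Q]
4. Porter goes back to the loading dock alone.  [the loading dock: sample G, sample H, sample K, sample M | the warehouse floor: sample L, sample Q]
5. Porter goes to the warehouse floor with sample H.  [the loading dock: sample G, sample K, sample M | the warehouse floor: sample H, sample L, sample Q]
6. Porter goes back to the loading dock with sample L.  [the loading dock: sample G, sample K, sample L, sample M | the warehouse floor: sample H, sample Q]
7. Porter goes to the warehouse floor with sample M.  [the loading dock: sample G, sample K, sample L | the warehouse floor: sample H, sample M, sample Q]
8. Porter goes back to the loading dock alone.  [the loading dock: sample G, sample K, sample L | the warehouse floor: sample H, sample M, sample Q]
9. Porter goes to the warehouse floor with sample G.  [the loading dock: sample K, sample L | the warehouse floor: sample G, sample H, sample M, sample Q]
10. Porter goes back to the loading dock alone.  [the loading dock: sample K, sample L | the warehouse floor: sample G, sample H, sample M, sample Q]
11. Porter goes to the warehouse floor with sample K.  [the loading dock: sample L | the warehouse floor: sample G, sample H, sample K, sample M, sample Q]
12. Porter goes back to the loading dock alone.  [the loading dock: sample L | the warehouse floor: sample G, sample H, sample K, sample M, sample Q]
13. Porter goes to the warehouse floor with sample L.  [the loading dock: — | the warehouse floor: sample G, sample H, sample K, sample L, sample M, sample Q]

No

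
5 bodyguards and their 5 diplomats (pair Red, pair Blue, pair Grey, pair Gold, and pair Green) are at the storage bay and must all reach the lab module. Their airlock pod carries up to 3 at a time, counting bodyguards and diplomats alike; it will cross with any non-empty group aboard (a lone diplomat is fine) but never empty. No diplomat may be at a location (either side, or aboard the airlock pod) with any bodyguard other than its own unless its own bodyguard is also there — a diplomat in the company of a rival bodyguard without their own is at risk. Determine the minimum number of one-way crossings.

11

Counting alone: each trip to the lab module takes at most 3 across and each return brings at least 1 back, so after t trips out (and t−1 returns) at most 3t − (t−1) of the 10 are across; that first reaches 10 at t = 5, so at least 9 crossings are needed.
The safety rule pushes this higher. Following every safe sequence of crossings, the most of the 10 that can be at the lab module as the airlock pod arrives there on crossing 9 is 9 — never all 10.
So no plan with fewer than 11 crossings exists, and this one achieves 11:
1. bodyguard Red and diplomat Red cross → the lab module.
2. bodyguard Red crosses ← the storage bay.
3. diplomat Blue, diplomat Gold, and diplomat Grey cross → the lab module.
4. diplomat Red crosses ← the storage bay.
5. bodyguard Blue, bodyguard Gold, and bodyguard Grey cross → the lab module.
6. bodyguard Blue and diplomat Blue cross ← the storage bay.
7. bodyguard Blue, bodyguard Green, and bodyguard Red cross → the lab module.
8. diplomat Grey crosses ← the storage bay.
9. diplomat Blue and diplomat Red cross → the lab module.
10. diplomat Red crosses ← the storage bay.
11. diplomat Green, diplomat Grey, and diplomat Red cross → the lab module.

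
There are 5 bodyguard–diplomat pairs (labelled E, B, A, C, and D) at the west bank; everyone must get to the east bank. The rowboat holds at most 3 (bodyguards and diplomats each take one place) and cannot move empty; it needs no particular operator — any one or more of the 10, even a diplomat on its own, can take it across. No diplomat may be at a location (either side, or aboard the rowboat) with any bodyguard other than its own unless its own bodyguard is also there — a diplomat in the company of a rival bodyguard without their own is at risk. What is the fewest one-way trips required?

11

Counting alone: each trip to the east bank takes at most 3 across and each return brings at least 1 back, so after t trips out (and t−1 returns) at most 3t − (t−1) of the 10 are across; that first reaches 10 at t = 5, so at least 9 crossings are needed.
The safety rule pushes this higher. Following every safe sequence of crossings, the most of the 10 that can be at the east bank as the rowboat arrives there on crossing 9 is 9 — never all 10.
So no plan with fewer than 11 crossings exists, and this one achieves 11:
1. bodyguard E and diplomat E cross → the east bank.
2. bodyguard E crosses ← the west bank.
3. diplomat A, diplomat B, and diplomat C cross → the east bank.
4. diplomat E crosses ← the west bank.
5. bodyguard A, bodyguard B, and bodyguard C cross → the east bank.
6. bodyguard B and diplomat B cross ← the west bank.
7. bodyguard B, bodyguard D, and bodyguard E cross → the east bank.
8. diplomat A crosses ← the west bank.
9. diplomat B and diplomat E cross → the east bank.
10. diplomat E crosses ← the west bank.
11. diplomat A, diplomat D, and diplomat E cross → the east bank.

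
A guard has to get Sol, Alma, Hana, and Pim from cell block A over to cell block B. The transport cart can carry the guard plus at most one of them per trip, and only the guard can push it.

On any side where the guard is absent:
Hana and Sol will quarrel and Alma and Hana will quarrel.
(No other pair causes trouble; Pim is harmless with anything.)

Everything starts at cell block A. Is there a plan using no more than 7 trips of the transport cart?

Counting alone: the guard can take at most 1 across per trip to cell block B, so moving all 4 needs at least 4 loaded trips out, with a return between consecutive ones — at least 7 crossings.
The safety rule pushes this higher. Following every safe sequence of crossings, the most of the 4 that can be at cell block B as the transport cart arrives there on crossing 7 is 3 — never all 4.
So the move cannot be finished within 7 crossings. (The shortest complete plan takes 9:)
1. Guard goes to cell block B with Hana.  [cell block A: Alma, Pim, Sol | cell block B: Hana]
2. Guard goes back to cell block A alone.  [cell block A: Alma, Pim, Sol | cell block B: Hana]
3. Guard goes to cell block B with Sol.  [cell block A: Alma, Pim | cell block B: Hana, Sol]
4. Guard goes back to cell block A with Hana.  [cell block A: Alma, Hana, Pim | cell block B: Sol]
5. Guard goes to cell block B with Alma.  [cell block A: Hana, Pim | cell block B: Alma, Sol]
6. Guard goes back to cell block A alone.  [cell block A: Hana, Pim | cell block B: Alma, Sol]
7. Guard goes to cell block B with Pim.  [cell block A: Hana | cell block B: Alma, Pim, Sol]
8. Guard goes back to cell block A alone.  [cell block A: Hana | cell block B: Alma, Pim, Sol]
9. Guard goes to cell block B with Hana.  [cell block A: — | cell block B: Alma, Hana, Pim, Sol]

No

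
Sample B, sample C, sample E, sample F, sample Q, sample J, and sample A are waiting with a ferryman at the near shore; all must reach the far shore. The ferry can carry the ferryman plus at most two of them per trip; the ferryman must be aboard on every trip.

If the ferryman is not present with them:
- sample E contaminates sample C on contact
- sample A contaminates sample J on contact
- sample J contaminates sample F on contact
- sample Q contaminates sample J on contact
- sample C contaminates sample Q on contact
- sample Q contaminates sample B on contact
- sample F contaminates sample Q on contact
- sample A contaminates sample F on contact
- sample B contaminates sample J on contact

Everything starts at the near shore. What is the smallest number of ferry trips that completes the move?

Whatever the first load, the items left behind include a forbidden pair without the ferryman. No opening move is safe, so no plan exists.

impossible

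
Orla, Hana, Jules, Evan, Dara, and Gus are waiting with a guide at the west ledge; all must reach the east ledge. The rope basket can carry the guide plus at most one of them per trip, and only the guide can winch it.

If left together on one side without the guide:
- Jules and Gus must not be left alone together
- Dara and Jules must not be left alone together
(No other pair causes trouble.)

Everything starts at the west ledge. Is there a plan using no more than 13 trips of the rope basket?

Yes

Yes — this plan uses 13 crossings (≤ 13):
1. Guide goes to the east ledge with Jules.  [the west ledge: Dara, Evan, Gus, Hana, Orla | the east ledge: Jules]
2. Guide goes back to the west ledge alone.  [the west ledge: Dara, Evan, Gus, Hana, Orla | the east ledge: Jules]
3. Guide goes to the east ledge with Orla.  [the west ledge: Dara, Evan, Gus, Hana | the east ledge: Jules, Orla]
4. Guide goes back to the west ledge alone.  [the west ledge: Dara, Evan, Gus, Hana | the east ledge: Jules, Orla]
5. Guide goes to the east ledge with Hana.  [the west ledge: Dara, Evan, Gus | the east ledge: Hana, Jules, Orla]
6. Guide goes back to the west ledge alone.  [the west ledge: Dara, Evan, Gus | the east ledge: Hana, Jules, Orla]
7. Guide goes to the east ledge with Evan.  [the west ledge: Dara, Gus | the east ledge: Evan, Hana, Jules, Orla]
8. Guide goes back to the west ledge alone.  [the west ledge: Dara, Gus | the east ledge: Evan, Hana, Jules, Orla]
9. Guide goes to the east ledge with Dara.  [the west ledge: Gus | the east ledge: Dara, Evan, Hana, Jules, Orla]
10. Guide goes back to the west ledge with Jules.  [the west ledge: Gus, Jules | the east ledge: Dara, Evan, Hana, Orla]
11. Guide goes to the east ledge with Gus.  [the west ledge: Jules | the east ledge: Dara, Evan, Gus, Hana, Orla]
12. Guide goes back to the west ledge alone.  [the west ledge: Jules | the east ledge: Dara, Evan, Gus, Hana, Orla]
13. Guide goes to the east ledge with Jules.  [the west ledge: — | the east ledge: Dara, Evan, Gus, Hana, Jules, Orla]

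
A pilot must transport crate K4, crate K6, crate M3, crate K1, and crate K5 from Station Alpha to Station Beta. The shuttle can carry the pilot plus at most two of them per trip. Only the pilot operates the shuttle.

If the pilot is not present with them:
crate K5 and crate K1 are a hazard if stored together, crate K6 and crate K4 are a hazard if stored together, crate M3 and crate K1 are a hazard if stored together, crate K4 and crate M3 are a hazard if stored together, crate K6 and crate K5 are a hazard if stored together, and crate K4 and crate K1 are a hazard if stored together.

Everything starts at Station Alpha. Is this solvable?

Whatever the first load, the items left behind include a forbidden pair without the pilot. No opening move is safe, so no plan exists.

No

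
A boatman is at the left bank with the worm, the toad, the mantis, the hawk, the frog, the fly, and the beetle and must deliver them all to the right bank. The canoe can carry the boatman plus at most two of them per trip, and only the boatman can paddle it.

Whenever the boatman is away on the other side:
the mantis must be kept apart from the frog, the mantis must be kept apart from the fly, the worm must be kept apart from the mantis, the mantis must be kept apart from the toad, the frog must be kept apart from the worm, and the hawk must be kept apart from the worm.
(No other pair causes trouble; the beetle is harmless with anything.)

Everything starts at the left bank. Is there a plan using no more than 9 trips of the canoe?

Counting alone: the boatman can take at most 2 across per trip to the right bank, so moving all 7 needs at least 4 loaded trips out, with a return between consecutive ones — at least 7 crossings.
The safety rule pushes this higher. Following every safe sequence of crossings, the most of the 7 that can be at the right bank as the canoe arrives there on crossings 7, 9 is 5, 6 respectively — never all 7.
So the move cannot be finished within 9 crossings. (The shortest complete plan takes 11:)
1. Boatman goes to the right bank with the mantis and the worm.  [the left bank: the beetle, the fly, the frog, the hawk, the toad | the right bank: the mantis, the worm]
2. Boatman goes back to the left bank with the worm.  [the left bank: the beetle, the fly, the frog, the hawk, the toad, the worm | the right bank: the mantis]
3. Boatman goes to the right bank with the toad and the worm.  [the left bank: the beetle, the fly, the frog, the hawk | the right bank: the mantis, the toad, the worm]
4. Boatman goes back to the left bank with the mantis.  [the left bank: the beetle, the fly, the frog, the hawk, the mantis | the right bank: the toad, the worm]
5. Boatman goes to the right bank with the fly and the mantis.  [the left bank: the beetle, the frog, the hawk | the right bank: the fly, the mantis, the toad, the worm]
6. Boatman goes back to the left bank with the mantis.  [the left bank: the beetle, the frog, the hawk, the mantis | the right bank: the fly, the toad, the worm]
7. Boatman goes to the right bank with the beetle and the mantis.  [the left bank: the frog, the hawk | the right bank: the beetle, the fly, the mantis, the toad, the worm]
8. Boatman goes back to the left bank with the mantis.  [the left bank: the frog, the hawk, the mantis | the right bank: the beetle, the fly, the toad, the worm]
9. Boatman goes to the right bank with the frog and the hawk.  [the left bank: the mantis | the right bank: the beetle, the fly, the frog, the hawk, the toad, the worm]
10. Boatman goes back to the left bank with the worm.  [the left bank: the mantis, the worm | the right bank: the beetle, the fly, the frog, the hawk, the toad]
11. Boatman goes to the right bank with the mantis and the worm.  [the left bank: — | the right bank: the beetle, the fly, the frog, the hawk, the mantis, the toad, the worm]

No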